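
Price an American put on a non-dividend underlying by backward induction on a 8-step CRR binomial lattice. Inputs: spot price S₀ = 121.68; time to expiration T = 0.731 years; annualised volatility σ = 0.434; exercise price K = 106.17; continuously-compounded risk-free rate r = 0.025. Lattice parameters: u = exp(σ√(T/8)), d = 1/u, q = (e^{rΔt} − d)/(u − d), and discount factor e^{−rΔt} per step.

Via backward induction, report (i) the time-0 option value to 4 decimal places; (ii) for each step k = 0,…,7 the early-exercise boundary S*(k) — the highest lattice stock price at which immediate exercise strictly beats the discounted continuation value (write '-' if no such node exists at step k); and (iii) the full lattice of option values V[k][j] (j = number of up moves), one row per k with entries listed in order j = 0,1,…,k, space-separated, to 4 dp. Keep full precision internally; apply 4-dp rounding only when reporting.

price = 9.8759
boundary = - - - - - 63.1454 71.9975 82.0905
tree:
9.8759
14.1371 5.2313
19.6897 8.0911 2.1074
26.5600 12.2194 3.5844 0.4913
34.5232 17.9192 6.0020 0.9396 0.0000
43.0246 25.3283 9.8471 1.7970 0.0000 0.0000
50.7883 34.1725 15.7116 3.4369 0.0000 0.0000 0.0000
57.5974 43.0246 24.0795 6.5732 0.0000 0.0000 0.0000 0.0000
63.5694 50.7883 34.1725 12.5716 0.0000 0.0000 0.0000 0.0000 0.0000

Δt=0.09137, u=1.14019, d=0.87705, q=0.47594, disc=e^(-rΔt)=0.99772
k=8 terminal: V=max(K-S,0) → 63.5694 50.7883 34.1725 12.5716 0.0000 0.0000 0.0000 0.0000 0.0000
k=7: j=0 S=48.5726 intr=57.5974 cont=57.3552 V=57.5974[EX]; j=1 S=63.1454 intr=43.0246 cont=42.7823 V=43.0246[EX]; j=2 S=82.0905 intr=24.0795 cont=23.8373 V=24.0795[EX]; j=3 S=106.7195 intr=0.0000 cont=6.5732 V=6.5732[hold]; j=4 S=138.7378 intr=0.0000 cont=0.0000 V=0.0000[hold]; j=5 S=180.3622 intr=0.0000 cont=0.0000 V=0.0000[hold]; j=6 S=234.4749 intr=0.0000 cont=0.0000 V=0.0000[hold]; j=7 S=304.8227 intr=0.0000 cont=0.0000 V=0.0000[hold]  S*(7)=82.0905
k=6: j=0 S=55.3817 intr=50.7883 cont=50.5460 V=50.7883[EX]; j=1 S=71.9975 intr=34.1725 cont=33.9302 V=34.1725[EX]; j=2 S=93.5984 intr=12.5716 cont=15.7116 V=15.7116[hold]; j=3 S=121.6800 intr=0.0000 cont=3.4369 V=3.4369[hold]; j=4 S=158.1867 intr=0.0000 cont=0.0000 V=0.0000[hold]; j=5 S=205.6463 intr=0.0000 cont=0.0000 V=0.0000[hold]; j=6 S=267.3449 intr=0.0000 cont=0.0000 V=0.0000[hold]  S*(6)=71.9975
k=5: j=0 S=63.1454 intr=43.0246 cont=42.7823 V=43.0246[EX]; j=1 S=82.0905 intr=24.0795 cont=25.3283 V=25.3283[hold]; j=2 S=106.7195 intr=0.0000 cont=9.8471 V=9.8471[hold]; j=3 S=138.7378 intr=0.0000 cont=1.7970 V=1.7970[hold]; j=4 S=180.3622 intr=0.0000 cont=0.0000 V=0.0000[hold]; j=5 S=234.4749 intr=0.0000 cont=0.0000 V=0.0000[hold]  S*(5)=63.1454
k=4: j=0 S=71.9975 intr=34.1725 cont=34.5232 V=34.5232[hold]; j=1 S=93.5984 intr=12.5716 cont=17.9192 V=17.9192[hold]; j=2 S=121.6800 intr=0.0000 cont=6.0020 V=6.0020[hold]; j=3 S=158.1867 intr=0.0000 cont=0.9396 V=0.9396[hold]; j=4 S=205.6463 intr=0.0000 cont=0.0000 V=0.0000[hold]  S*(4)=-
k=3: j=0 S=82.0905 intr=24.0795 cont=26.5600 V=26.5600[hold]; j=1 S=106.7195 intr=0.0000 cont=12.2194 V=12.2194[hold]; j=2 S=138.7378 intr=0.0000 cont=3.5844 V=3.5844[hold]; j=3 S=180.3622 intr=0.0000 cont=0.4913 V=0.4913[hold]  S*(3)=-
k=2: j=0 S=93.5984 intr=12.5716 cont=19.6897 V=19.6897[hold]; j=1 S=121.6800 intr=0.0000 cont=8.0911 V=8.0911[hold]; j=2 S=158.1867 intr=0.0000 cont=2.1074 V=2.1074[hold]  S*(2)=-
k=1: j=0 S=106.7195 intr=0.0000 cont=14.1371 V=14.1371[hold]; j=1 S=138.7378 intr=0.0000 cont=5.2313 V=5.2313[hold]  S*(1)=-
k=0: j=0 S=121.6800 intr=0.0000 cont=9.8759 V=9.8759[hold]  S*(0)=-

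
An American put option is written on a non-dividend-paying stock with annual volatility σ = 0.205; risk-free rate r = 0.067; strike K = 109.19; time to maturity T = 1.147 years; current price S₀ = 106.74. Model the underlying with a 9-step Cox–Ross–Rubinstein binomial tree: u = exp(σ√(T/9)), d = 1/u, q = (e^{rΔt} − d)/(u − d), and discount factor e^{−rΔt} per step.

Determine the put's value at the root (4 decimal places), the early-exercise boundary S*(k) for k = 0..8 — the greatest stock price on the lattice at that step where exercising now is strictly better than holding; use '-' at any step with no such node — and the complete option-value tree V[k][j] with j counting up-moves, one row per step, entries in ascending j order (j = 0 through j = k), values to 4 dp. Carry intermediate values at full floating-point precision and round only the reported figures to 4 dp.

params: Δt=0.12744 u=1.07593 d=0.92943 q=0.54025 e^(-rΔt)=0.99150
t_9 payoffs: 53.9469 45.2395 35.1595 23.4907 9.9826 0.0000 0.0000 0.0000 0.0000 0.0000
t_8: node(8,0) S=59.4376 payoff=49.7524 vs cont=48.8241 → 49.7524 [stop]  node(8,1) S=68.8062 payoff=40.3838 vs cont=39.4554 → 40.3838 [stop]  node(8,2) S=79.6515 payoff=29.5385 vs cont=28.6101 → 29.5385 [stop]  node(8,3) S=92.2063 payoff=16.9837 vs cont=16.0553 → 16.9837 [stop]  node(8,4) S=106.7400 payoff=2.4500 vs cont=4.5505 → 4.5505 [wait]  node(8,5) S=123.5645 payoff=0.0000 vs cont=0.0000 → 0.0000 [wait]  node(8,6) S=143.0409 payoff=0.0000 vs cont=0.0000 → 0.0000 [wait]  node(8,7) S=165.5872 payoff=0.0000 vs cont=0.0000 → 0.0000 [wait]  node(8,8) S=191.6873 payoff=0.0000 vs cont=0.0000 → 0.0000 [wait]  ⇒ S*(8)=92.2063
t_7: node(7,0) S=63.9505 payoff=45.2395 vs cont=44.3111 → 45.2395 [stop]  node(7,1) S=74.0305 payoff=35.1595 vs cont=34.2311 → 35.1595 [stop]  node(7,2) S=85.6993 payoff=23.4907 vs cont=22.5623 → 23.4907 [stop]  node(7,3) S=99.2074 payoff=9.9826 vs cont=10.1794 → 10.1794 [wait]  node(7,4) S=114.8446 payoff=0.0000 vs cont=2.0743 → 2.0743 [wait]  node(7,5) S=132.9465 payoff=0.0000 vs cont=0.0000 → 0.0000 [wait]  node(7,6) S=153.9018 payoff=0.0000 vs cont=0.0000 → 0.0000 [wait]  node(7,7) S=178.1600 payoff=0.0000 vs cont=0.0000 → 0.0000 [wait]  ⇒ S*(7)=85.6993
t_6: node(6,0) S=68.8062 payoff=40.3838 vs cont=39.4554 → 40.3838 [stop]  node(6,1) S=79.6515 payoff=29.5385 vs cont=28.6101 → 29.5385 [stop]  node(6,2) S=92.2063 payoff=16.9837 vs cont=16.1607 → 16.9837 [stop]  node(6,3) S=106.7400 payoff=2.4500 vs cont=5.7513 → 5.7513 [wait]  node(6,4) S=123.5645 payoff=0.0000 vs cont=0.9456 → 0.9456 [wait]  node(6,5) S=143.0409 payoff=0.0000 vs cont=0.0000 → 0.0000 [wait]  node(6,6) S=165.5872 payoff=0.0000 vs cont=0.0000 → 0.0000 [wait]  ⇒ S*(6)=92.2063
t_5: node(5,0) S=74.0305 payoff=35.1595 vs cont=34.2311 → 35.1595 [stop]  node(5,1) S=85.6993 payoff=23.4907 vs cont=22.5623 → 23.4907 [stop]  node(5,2) S=99.2074 payoff=9.9826 vs cont=10.8226 → 10.8226 [wait]  node(5,3) S=114.8446 payoff=0.0000 vs cont=3.1282 → 3.1282 [wait]  node(5,4) S=132.9465 payoff=0.0000 vs cont=0.4310 → 0.4310 [wait]  node(5,5) S=153.9018 payoff=0.0000 vs cont=0.0000 → 0.0000 [wait]  ⇒ S*(5)=85.6993
t_4: node(4,0) S=79.6515 payoff=29.5385 vs cont=28.6101 → 29.5385 [stop]  node(4,1) S=92.2063 payoff=16.9837 vs cont=16.5053 → 16.9837 [stop]  node(4,2) S=106.7400 payoff=2.4500 vs cont=6.6091 → 6.6091 [wait]  node(4,3) S=123.5645 payoff=0.0000 vs cont=1.6569 → 1.6569 [wait]  node(4,4) S=143.0409 payoff=0.0000 vs cont=0.1965 → 0.1965 [wait]  ⇒ S*(4)=92.2063
t_3: node(3,0) S=85.6993 payoff=23.4907 vs cont=22.5623 → 23.4907 [stop]  node(3,1) S=99.2074 payoff=9.9826 vs cont=11.2821 → 11.2821 [wait]  node(3,2) S=114.8446 payoff=0.0000 vs cont=3.9002 → 3.9002 [wait]  node(3,3) S=132.9465 payoff=0.0000 vs cont=0.8605 → 0.8605 [wait]  ⇒ S*(3)=85.6993
t_2: node(2,0) S=92.2063 payoff=16.9837 vs cont=16.7514 → 16.9837 [stop]  node(2,1) S=106.7400 payoff=2.4500 vs cont=7.2320 → 7.2320 [wait]  node(2,2) S=123.5645 payoff=0.0000 vs cont=2.2388 → 2.2388 [wait]  ⇒ S*(2)=92.2063
t_1: node(1,0) S=99.2074 payoff=9.9826 vs cont=11.6158 → 11.6158 [wait]  node(1,1) S=114.8446 payoff=0.0000 vs cont=4.4959 → 4.4959 [wait]  ⇒ S*(1)=-
t_0: node(0,0) S=106.7400 payoff=2.4500 vs cont=7.7032 → 7.7032 [wait]  ⇒ S*(0)=-

price = 7.7032
boundary = - - 92.2063 85.6993 92.2063 85.6993 92.2063 85.6993 92.2063
tree:
7.7032
11.6158 4.4959
16.9837 7.2320 2.2388
23.4907 11.2821 3.9002 0.8605
29.5385 16.9837 6.6091 1.6569 0.1965
35.1595 23.4907 10.8226 3.1282 0.4310 0.0000
40.3838 29.5385 16.9837 5.7513 0.9456 0.0000 0.0000
45.2395 35.1595 23.4907 10.1794 2.0743 0.0000 0.0000 0.0000
49.7524 40.3838 29.5385 16.9837 4.5505 0.0000 0.0000 0.0000 0.0000
53.9469 45.2395 35.1595 23.4907 9.9826 0.0000 0.0000 0.0000 0.0000 0.0000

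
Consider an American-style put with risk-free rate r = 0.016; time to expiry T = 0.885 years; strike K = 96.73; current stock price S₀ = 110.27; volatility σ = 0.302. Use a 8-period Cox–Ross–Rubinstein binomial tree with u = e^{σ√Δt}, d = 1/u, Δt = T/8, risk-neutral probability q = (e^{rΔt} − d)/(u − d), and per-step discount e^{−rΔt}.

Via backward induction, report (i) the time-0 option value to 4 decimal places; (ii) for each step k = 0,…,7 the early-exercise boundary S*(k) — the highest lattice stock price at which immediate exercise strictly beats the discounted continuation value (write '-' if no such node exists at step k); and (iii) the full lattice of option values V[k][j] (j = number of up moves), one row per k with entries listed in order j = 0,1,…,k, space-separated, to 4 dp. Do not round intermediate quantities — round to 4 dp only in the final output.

price = 5.9666
boundary = - - - - - 66.7331 73.7844 81.5807
tree:
5.9666
8.7718 2.9943
12.5634 4.7570 1.1239
17.4485 7.3953 1.9584 0.2374
23.3689 11.1934 3.3684 0.4606 0.0000
29.9969 16.3800 5.6985 0.8938 0.0000 0.0000
36.3743 22.9456 9.4323 1.7342 0.0000 0.0000 0.0000
42.1423 29.9969 15.1493 3.3649 0.0000 0.0000 0.0000 0.0000
47.3591 36.3743 22.9456 6.5291 0.0000 0.0000 0.0000 0.0000 0.0000

Δt=0.11063, u=1.10566, d=0.90443, q=0.48371, disc=e^(-rΔt)=0.99823
k=8 terminal: V=max(K-S,0) → 47.3591 36.3743 22.9456 6.5291 0.0000 0.0000 0.0000 0.0000 0.0000
k=7: j=0 S=54.5877 intr=42.1423 cont=41.9713 V=42.1423[EX]; j=1 S=66.7331 intr=29.9969 cont=29.8259 V=29.9969[EX]; j=2 S=81.5807 intr=15.1493 cont=14.9782 V=15.1493[EX]; j=3 S=99.7319 intr=0.0000 cont=3.3649 V=3.3649[hold]; j=4 S=121.9216 intr=0.0000 cont=0.0000 V=0.0000[hold]; j=5 S=149.0483 intr=0.0000 cont=0.0000 V=0.0000[hold]; j=6 S=182.2106 intr=0.0000 cont=0.0000 V=0.0000[hold]; j=7 S=222.7512 intr=0.0000 cont=0.0000 V=0.0000[hold]  S*(7)=81.5807
k=6: j=0 S=60.3557 intr=36.3743 cont=36.2033 V=36.3743[EX]; j=1 S=73.7844 intr=22.9456 cont=22.7746 V=22.9456[EX]; j=2 S=90.2009 intr=6.5291 cont=9.4323 V=9.4323[hold]; j=3 S=110.2700 intr=0.0000 cont=1.7342 V=1.7342[hold]; j=4 S=134.8043 intr=0.0000 cont=0.0000 V=0.0000[hold]; j=5 S=164.7974 intr=0.0000 cont=0.0000 V=0.0000[hold]; j=6 S=201.4637 intr=0.0000 cont=0.0000 V=0.0000[hold]  S*(6)=73.7844
k=5: j=0 S=66.7331 intr=29.9969 cont=29.8259 V=29.9969[EX]; j=1 S=81.5807 intr=15.1493 cont=16.3800 V=16.3800[hold]; j=2 S=99.7319 intr=0.0000 cont=5.6985 V=5.6985[hold]; j=3 S=121.9216 intr=0.0000 cont=0.8938 V=0.8938[hold]; j=4 S=149.0483 intr=0.0000 cont=0.0000 V=0.0000[hold]; j=5 S=182.2106 intr=0.0000 cont=0.0000 V=0.0000[hold]  S*(5)=66.7331
k=4: j=0 S=73.7844 intr=22.9456 cont=23.3689 V=23.3689[hold]; j=1 S=90.2009 intr=6.5291 cont=11.1934 V=11.1934[hold]; j=2 S=110.2700 intr=0.0000 cont=3.3684 V=3.3684[hold]; j=3 S=134.8043 intr=0.0000 cont=0.4606 V=0.4606[hold]; j=4 S=164.7974 intr=0.0000 cont=0.0000 V=0.0000[hold]  S*(4)=-
k=3: j=0 S=81.5807 intr=15.1493 cont=17.4485 V=17.4485[hold]; j=1 S=99.7319 intr=0.0000 cont=7.3953 V=7.3953[hold]; j=2 S=121.9216 intr=0.0000 cont=1.9584 V=1.9584[hold]; j=3 S=149.0483 intr=0.0000 cont=0.2374 V=0.2374[hold]  S*(3)=-
k=2: j=0 S=90.2009 intr=6.5291 cont=12.5634 V=12.5634[hold]; j=1 S=110.2700 intr=0.0000 cont=4.7570 V=4.7570[hold]; j=2 S=134.8043 intr=0.0000 cont=1.1239 V=1.1239[hold]  S*(2)=-
k=1: j=0 S=99.7319 intr=0.0000 cont=8.7718 V=8.7718[hold]; j=1 S=121.9216 intr=0.0000 cont=2.9943 V=2.9943[hold]  S*(1)=-
k=0: j=0 S=110.2700 intr=0.0000 cont=5.9666 V=5.9666[hold]  S*(0)=-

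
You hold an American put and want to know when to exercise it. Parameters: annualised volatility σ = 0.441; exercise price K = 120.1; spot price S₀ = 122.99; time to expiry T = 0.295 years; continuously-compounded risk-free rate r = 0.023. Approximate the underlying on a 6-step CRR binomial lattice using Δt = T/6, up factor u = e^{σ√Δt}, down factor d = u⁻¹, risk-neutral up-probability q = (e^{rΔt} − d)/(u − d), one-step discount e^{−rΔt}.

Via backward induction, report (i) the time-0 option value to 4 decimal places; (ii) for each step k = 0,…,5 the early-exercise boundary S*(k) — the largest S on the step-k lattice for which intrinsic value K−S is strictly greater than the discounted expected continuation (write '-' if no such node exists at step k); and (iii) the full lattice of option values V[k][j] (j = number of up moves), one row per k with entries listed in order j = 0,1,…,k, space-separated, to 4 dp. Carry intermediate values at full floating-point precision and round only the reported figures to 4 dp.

price = 9.7482
boundary = - - - - 83.1762 91.7206
tree:
9.7482
14.4819 4.6706
20.7630 7.7480 1.3656
28.4683 12.5094 2.6359 0.0000
36.9238 19.4244 5.0880 0.0000 0.0000
44.6722 28.3794 9.8211 0.0000 0.0000 0.0000
51.6988 36.9238 18.9573 0.0000 0.0000 0.0000 0.0000

Δt=0.04917, u=1.10273, d=0.90684, q=0.48135, disc=e^(-rΔt)=0.99887
k=6 terminal: V=max(K-S,0) → 51.6988 36.9238 18.9573 0.0000 0.0000 0.0000 0.0000
k=5: j=0 S=75.4278 intr=44.6722 cont=44.5364 V=44.6722[EX]; j=1 S=91.7206 intr=28.3794 cont=28.2437 V=28.3794[EX]; j=2 S=111.5327 intr=8.5673 cont=9.8211 V=9.8211[hold]; j=3 S=135.6243 intr=0.0000 cont=0.0000 V=0.0000[hold]; j=4 S=164.9198 intr=0.0000 cont=0.0000 V=0.0000[hold]; j=5 S=200.5433 intr=0.0000 cont=0.0000 V=0.0000[hold]  S*(5)=91.7206
k=4: j=0 S=83.1762 intr=36.9238 cont=36.7880 V=36.9238[EX]; j=1 S=101.1427 intr=18.9573 cont=19.4244 V=19.4244[hold]; j=2 S=122.9900 intr=0.0000 cont=5.0880 V=5.0880[hold]; j=3 S=149.5564 intr=0.0000 cont=0.0000 V=0.0000[hold]; j=4 S=181.8614 intr=0.0000 cont=0.0000 V=0.0000[hold]  S*(4)=83.1762
k=3: j=0 S=91.7206 intr=28.3794 cont=28.4683 V=28.4683[hold]; j=1 S=111.5327 intr=8.5673 cont=12.5094 V=12.5094[hold]; j=2 S=135.6243 intr=0.0000 cont=2.6359 V=2.6359[hold]; j=3 S=164.9198 intr=0.0000 cont=0.0000 V=0.0000[hold]  S*(3)=-
k=2: j=0 S=101.1427 intr=18.9573 cont=20.7630 V=20.7630[hold]; j=1 S=122.9900 intr=0.0000 cont=7.7480 V=7.7480[hold]; j=2 S=149.5564 intr=0.0000 cont=1.3656 V=1.3656[hold]  S*(2)=-
k=1: j=0 S=111.5327 intr=8.5673 cont=14.4819 V=14.4819[hold]; j=1 S=135.6243 intr=0.0000 cont=4.6706 V=4.6706[hold]  S*(1)=-
k=0: j=0 S=122.9900 intr=0.0000 cont=9.7482 V=9.7482[hold]  S*(0)=-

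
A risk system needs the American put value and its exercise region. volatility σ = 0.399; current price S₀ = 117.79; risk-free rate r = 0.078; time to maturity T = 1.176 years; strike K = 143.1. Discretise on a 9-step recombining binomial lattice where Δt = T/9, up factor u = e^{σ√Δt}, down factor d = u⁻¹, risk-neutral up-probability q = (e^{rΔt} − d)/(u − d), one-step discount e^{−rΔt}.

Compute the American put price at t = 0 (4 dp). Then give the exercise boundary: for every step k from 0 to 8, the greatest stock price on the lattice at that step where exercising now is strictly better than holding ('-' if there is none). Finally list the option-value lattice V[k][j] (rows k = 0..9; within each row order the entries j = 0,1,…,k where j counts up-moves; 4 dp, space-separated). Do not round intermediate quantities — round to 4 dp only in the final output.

Δt=0.13067  u=1.15515  d=0.86569  q=0.49940  discount=0.98986
step 9 (expiry): payoffs max(K−S,0) = 110.9364 100.1819 85.8313 66.6824 41.1305 7.0349 0.0000 0.0000 0.0000 0.0000
step 8: (k=8,j=0): S=37.1537, (K−S)⁺=105.9463, hold=104.4952 ⇒ V=105.9463 exercise | (k=8,j=1): S=49.5768, (K−S)⁺=93.5232, hold=92.0721 ⇒ V=93.5232 exercise | (k=8,j=2): S=66.1539, (K−S)⁺=76.9461, hold=75.4950 ⇒ V=76.9461 exercise | (k=8,j=3): S=88.2738, (K−S)⁺=54.8262, hold=53.3751 ⇒ V=54.8262 exercise | (k=8,j=4): S=117.7900, (K−S)⁺=25.3100, hold=23.8589 ⇒ V=25.3100 exercise | (k=8,j=5): S=157.1755, (K−S)⁺=0.0000, hold=3.4860 ⇒ V=3.4860 continue | (k=8,j=6): S=209.7304, (K−S)⁺=0.0000, hold=0.0000 ⇒ V=0.0000 continue | (k=8,j=7): S=279.8581, (K−S)⁺=0.0000, hold=0.0000 ⇒ V=0.0000 continue | (k=8,j=8): S=373.4345, (K−S)⁺=0.0000, hold=0.0000 ⇒ V=0.0000 continue  boundary S*=117.7900
step 7: (k=7,j=0): S=42.9181, (K−S)⁺=100.1819, hold=98.7308 ⇒ V=100.1819 exercise | (k=7,j=1): S=57.2687, (K−S)⁺=85.8313, hold=84.3803 ⇒ V=85.8313 exercise | (k=7,j=2): S=76.4176, (K−S)⁺=66.6824, hold=65.2313 ⇒ V=66.6824 exercise | (k=7,j=3): S=101.9695, (K−S)⁺=41.1305, hold=39.6795 ⇒ V=41.1305 exercise | (k=7,j=4): S=136.0651, (K−S)⁺=7.0349, hold=14.2651 ⇒ V=14.2651 continue | (k=7,j=5): S=181.5613, (K−S)⁺=0.0000, hold=1.7274 ⇒ V=1.7274 continue | (k=7,j=6): S=242.2700, (K−S)⁺=0.0000, hold=0.0000 ⇒ V=0.0000 continue | (k=7,j=7): S=323.2780, (K−S)⁺=0.0000, hold=0.0000 ⇒ V=0.0000 continue  boundary S*=101.9695
step 6: (k=6,j=0): S=49.5768, (K−S)⁺=93.5232, hold=92.0721 ⇒ V=93.5232 exercise | (k=6,j=1): S=66.1539, (K−S)⁺=76.9461, hold=75.4950 ⇒ V=76.9461 exercise | (k=6,j=2): S=88.2738, (K−S)⁺=54.8262, hold=53.3751 ⇒ V=54.8262 exercise | (k=6,j=3): S=117.7900, (K−S)⁺=25.3100, hold=27.4330 ⇒ V=27.4330 continue | (k=6,j=4): S=157.1755, (K−S)⁺=0.0000, hold=7.9227 ⇒ V=7.9227 continue | (k=6,j=5): S=209.7304, (K−S)⁺=0.0000, hold=0.8560 ⇒ V=0.8560 continue | (k=6,j=6): S=279.8581, (K−S)⁺=0.0000, hold=0.0000 ⇒ V=0.0000 continue  boundary S*=88.2738
step 5: (k=5,j=0): S=57.2687, (K−S)⁺=85.8313, hold=84.3803 ⇒ V=85.8313 exercise | (k=5,j=1): S=76.4176, (K−S)⁺=66.6824, hold=65.2313 ⇒ V=66.6824 exercise | (k=5,j=2): S=101.9695, (K−S)⁺=41.1305, hold=40.7289 ⇒ V=41.1305 exercise | (k=5,j=3): S=136.0651, (K−S)⁺=7.0349, hold=17.5103 ⇒ V=17.5103 continue | (k=5,j=4): S=181.5613, (K−S)⁺=0.0000, hold=4.3490 ⇒ V=4.3490 continue | (k=5,j=5): S=242.2700, (K−S)⁺=0.0000, hold=0.4242 ⇒ V=0.4242 continue  boundary S*=101.9695
step 4: (k=4,j=0): S=66.1539, (K−S)⁺=76.9461, hold=75.4950 ⇒ V=76.9461 exercise | (k=4,j=1): S=88.2738, (K−S)⁺=54.8262, hold=53.3751 ⇒ V=54.8262 exercise | (k=4,j=2): S=117.7900, (K−S)⁺=25.3100, hold=29.0372 ⇒ V=29.0372 continue | (k=4,j=3): S=157.1755, (K−S)⁺=0.0000, hold=10.8267 ⇒ V=10.8267 continue | (k=4,j=4): S=209.7304, (K−S)⁺=0.0000, hold=2.3648 ⇒ V=2.3648 continue  boundary S*=88.2738
step 3: (k=3,j=0): S=76.4176, (K−S)⁺=66.6824, hold=65.2313 ⇒ V=66.6824 exercise | (k=3,j=1): S=101.9695, (K−S)⁺=41.1305, hold=41.5219 ⇒ V=41.5219 continue | (k=3,j=2): S=136.0651, (K−S)⁺=7.0349, hold=19.7407 ⇒ V=19.7407 continue | (k=3,j=3): S=181.5613, (K−S)⁺=0.0000, hold=6.5339 ⇒ V=6.5339 continue  boundary S*=76.4176
step 2: (k=2,j=0): S=88.2738, (K−S)⁺=54.8262, hold=53.5686 ⇒ V=54.8262 exercise | (k=2,j=1): S=117.7900, (K−S)⁺=25.3100, hold=30.3338 ⇒ V=30.3338 continue | (k=2,j=2): S=157.1755, (K−S)⁺=0.0000, hold=13.0120 ⇒ V=13.0120 continue  boundary S*=88.2738
step 1: (k=1,j=0): S=101.9695, (K−S)⁺=41.1305, hold=42.1629 ⇒ V=42.1629 continue | (k=1,j=1): S=136.0651, (K−S)⁺=7.0349, hold=21.4635 ⇒ V=21.4635 continue  boundary S*=-
step 0: (k=0,j=0): S=117.7900, (K−S)⁺=25.3100, hold=31.5030 ⇒ V=31.5030 continue  boundary S*=-

price = 31.5030
boundary = - - 88.2738 76.4176 88.2738 101.9695 88.2738 101.9695 117.7900
tree:
31.5030
42.1629 21.4635
54.8262 30.3338 13.0120
66.6824 41.5219 19.7407 6.5339
76.9461 54.8262 29.0372 10.8267 2.3648
85.8313 66.6824 41.1305 17.5103 4.3490 0.4242
93.5232 76.9461 54.8262 27.4330 7.9227 0.8560 0.0000
100.1819 85.8313 66.6824 41.1305 14.2651 1.7274 0.0000 0.0000
105.9463 93.5232 76.9461 54.8262 25.3100 3.4860 0.0000 0.0000 0.0000
110.9364 100.1819 85.8313 66.6824 41.1305 7.0349 0.0000 0.0000 0.0000 0.0000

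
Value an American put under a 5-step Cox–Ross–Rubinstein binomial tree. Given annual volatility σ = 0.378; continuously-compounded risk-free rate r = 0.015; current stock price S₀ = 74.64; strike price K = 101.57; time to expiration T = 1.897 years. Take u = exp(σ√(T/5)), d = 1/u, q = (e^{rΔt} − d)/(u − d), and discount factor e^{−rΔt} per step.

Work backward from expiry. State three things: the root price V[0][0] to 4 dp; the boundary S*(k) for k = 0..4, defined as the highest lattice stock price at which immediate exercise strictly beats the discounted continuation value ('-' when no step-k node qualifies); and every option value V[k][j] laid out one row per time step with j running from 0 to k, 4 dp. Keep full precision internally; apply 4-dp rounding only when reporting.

params: Δt=0.37940 u=1.26217 d=0.79229 q=0.45420 e^(-rΔt)=0.99433
t_5 payoffs: 78.2684 64.4490 42.4337 7.3618 0.0000 0.0000
t_4: node(4,0) S=29.4105 payoff=72.1595 vs cont=71.5831 → 72.1595 [stop]  node(4,1) S=46.8530 payoff=54.7170 vs cont=54.1406 → 54.7170 [stop]  node(4,2) S=74.6400 payoff=26.9300 vs cont=26.3536 → 26.9300 [stop]  node(4,3) S=118.9066 payoff=0.0000 vs cont=3.9953 → 3.9953 [wait]  node(4,4) S=189.4263 payoff=0.0000 vs cont=0.0000 → 0.0000 [wait]  ⇒ S*(4)=74.6400
t_3: node(3,0) S=37.1210 payoff=64.4490 vs cont=63.8726 → 64.4490 [stop]  node(3,1) S=59.1363 payoff=42.4337 vs cont=41.8573 → 42.4337 [stop]  node(3,2) S=94.2082 payoff=7.3618 vs cont=16.4193 → 16.4193 [wait]  node(3,3) S=150.0801 payoff=0.0000 vs cont=2.1682 → 2.1682 [wait]  ⇒ S*(3)=59.1363
t_2: node(2,0) S=46.8530 payoff=54.7170 vs cont=54.1406 → 54.7170 [stop]  node(2,1) S=74.6400 payoff=26.9300 vs cont=30.4442 → 30.4442 [wait]  node(2,2) S=118.9066 payoff=0.0000 vs cont=9.8900 → 9.8900 [wait]  ⇒ S*(2)=46.8530
t_1: node(1,0) S=59.1363 payoff=42.4337 vs cont=43.4444 → 43.4444 [wait]  node(1,1) S=94.2082 payoff=7.3618 vs cont=20.9887 → 20.9887 [wait]  ⇒ S*(1)=-
t_0: node(0,0) S=74.6400 payoff=26.9300 vs cont=33.0563 → 33.0563 [wait]  ⇒ S*(0)=-

price = 33.0563
boundary = - - 46.8530 59.1363 74.6400
tree:
33.0563
43.4444 20.9887
54.7170 30.4442 9.8900
64.4490 42.4337 16.4193 2.1682
72.1595 54.7170 26.9300 3.9953 0.0000
78.2684 64.4490 42.4337 7.3618 0.0000 0.0000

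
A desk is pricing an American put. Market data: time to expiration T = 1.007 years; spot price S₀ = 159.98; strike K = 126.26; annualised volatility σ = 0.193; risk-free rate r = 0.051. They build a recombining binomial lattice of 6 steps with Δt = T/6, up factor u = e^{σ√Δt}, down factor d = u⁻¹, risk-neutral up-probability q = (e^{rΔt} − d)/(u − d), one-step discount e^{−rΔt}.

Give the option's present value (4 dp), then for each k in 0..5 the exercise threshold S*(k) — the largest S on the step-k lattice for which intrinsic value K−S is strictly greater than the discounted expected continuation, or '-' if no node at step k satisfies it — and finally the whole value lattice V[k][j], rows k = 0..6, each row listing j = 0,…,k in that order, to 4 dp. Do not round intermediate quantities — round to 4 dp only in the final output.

price = 0.9233
boundary = - - - - - 107.7391
tree:
0.9233
1.7685 0.2021
3.3292 0.4380 0.0000
6.1242 0.9491 0.0000 0.0000
10.9089 2.0565 0.0000 0.0000 0.0000
18.5209 4.4563 0.0000 0.0000 0.0000 0.0000
26.7114 9.6564 0.0000 0.0000 0.0000 0.0000 0.0000

params: Δt=0.16783 u=1.08228 d=0.92398 q=0.53455 e^(-rΔt)=0.99148
t_6 payoffs: 26.7114 9.6564 0.0000 0.0000 0.0000 0.0000 0.0000
t_5: node(5,0) S=107.7391 payoff=18.5209 vs cont=17.4448 → 18.5209 [stop]  node(5,1) S=126.1974 payoff=0.0626 vs cont=4.4563 → 4.4563 [wait]  node(5,2) S=147.8180 payoff=0.0000 vs cont=0.0000 → 0.0000 [wait]  node(5,3) S=173.1427 payoff=0.0000 vs cont=0.0000 → 0.0000 [wait]  node(5,4) S=202.8061 payoff=0.0000 vs cont=0.0000 → 0.0000 [wait]  node(5,5) S=237.5516 payoff=0.0000 vs cont=0.0000 → 0.0000 [wait]  ⇒ S*(5)=107.7391
t_4: node(4,0) S=116.6036 payoff=9.6564 vs cont=10.9089 → 10.9089 [wait]  node(4,1) S=136.5805 payoff=0.0000 vs cont=2.0565 → 2.0565 [wait]  node(4,2) S=159.9800 payoff=0.0000 vs cont=0.0000 → 0.0000 [wait]  node(4,3) S=187.3884 payoff=0.0000 vs cont=0.0000 → 0.0000 [wait]  node(4,4) S=219.4924 payoff=0.0000 vs cont=0.0000 → 0.0000 [wait]  ⇒ S*(4)=-
t_3: node(3,0) S=126.1974 payoff=0.0626 vs cont=6.1242 → 6.1242 [wait]  node(3,1) S=147.8180 payoff=0.0000 vs cont=0.9491 → 0.9491 [wait]  node(3,2) S=173.1427 payoff=0.0000 vs cont=0.0000 → 0.0000 [wait]  node(3,3) S=202.8061 payoff=0.0000 vs cont=0.0000 → 0.0000 [wait]  ⇒ S*(3)=-
t_2: node(2,0) S=136.5805 payoff=0.0000 vs cont=3.3292 → 3.3292 [wait]  node(2,1) S=159.9800 payoff=0.0000 vs cont=0.4380 → 0.4380 [wait]  node(2,2) S=187.3884 payoff=0.0000 vs cont=0.0000 → 0.0000 [wait]  ⇒ S*(2)=-
t_1: node(1,0) S=147.8180 payoff=0.0000 vs cont=1.7685 → 1.7685 [wait]  node(1,1) S=173.1427 payoff=0.0000 vs cont=0.2021 → 0.2021 [wait]  ⇒ S*(1)=-
t_0: node(0,0) S=159.9800 payoff=0.0000 vs cont=0.9233 → 0.9233 [wait]  ⇒ S*(0)=-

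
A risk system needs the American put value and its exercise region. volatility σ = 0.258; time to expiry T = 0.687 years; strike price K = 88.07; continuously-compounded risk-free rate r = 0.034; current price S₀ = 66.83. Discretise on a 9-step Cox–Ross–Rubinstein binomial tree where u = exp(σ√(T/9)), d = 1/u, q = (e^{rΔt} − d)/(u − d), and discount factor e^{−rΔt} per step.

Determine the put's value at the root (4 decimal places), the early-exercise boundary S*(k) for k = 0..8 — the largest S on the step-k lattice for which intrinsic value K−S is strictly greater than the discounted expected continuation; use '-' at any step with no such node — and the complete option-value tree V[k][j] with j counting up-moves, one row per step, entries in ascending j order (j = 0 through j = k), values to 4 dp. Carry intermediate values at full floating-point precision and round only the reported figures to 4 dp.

Δt=0.07633  u=1.07388  d=0.93120  q=0.50040  discount=0.99741
step 9 (expiry): payoffs max(K−S,0) = 52.8850 47.4938 41.2765 34.1065 25.8379 16.3024 5.3057 0.0000 0.0000 0.0000
step 8: (k=8,j=0): S=37.7845, (K−S)⁺=50.2855, hold=50.0572 ⇒ V=50.2855 exercise | (k=8,j=1): S=43.5741, (K−S)⁺=44.4959, hold=44.2676 ⇒ V=44.4959 exercise | (k=8,j=2): S=50.2508, (K−S)⁺=37.8192, hold=37.5909 ⇒ V=37.8192 exercise | (k=8,j=3): S=57.9505, (K−S)⁺=30.1195, hold=29.8912 ⇒ V=30.1195 exercise | (k=8,j=4): S=66.8300, (K−S)⁺=21.2400, hold=21.0117 ⇒ V=21.2400 exercise | (k=8,j=5): S=77.0701, (K−S)⁺=10.9999, hold=10.7716 ⇒ V=10.9999 exercise | (k=8,j=6): S=88.8792, (K−S)⁺=0.0000, hold=2.6439 ⇒ V=2.6439 continue | (k=8,j=7): S=102.4978, (K−S)⁺=0.0000, hold=0.0000 ⇒ V=0.0000 continue | (k=8,j=8): S=118.2031, (K−S)⁺=0.0000, hold=0.0000 ⇒ V=0.0000 continue  boundary S*=77.0701
step 7: (k=7,j=0): S=40.5762, (K−S)⁺=47.4938, hold=47.2655 ⇒ V=47.4938 exercise | (k=7,j=1): S=46.7935, (K−S)⁺=41.2765, hold=41.0482 ⇒ V=41.2765 exercise | (k=7,j=2): S=53.9635, (K−S)⁺=34.1065, hold=33.8782 ⇒ V=34.1065 exercise | (k=7,j=3): S=62.2321, (K−S)⁺=25.8379, hold=25.6096 ⇒ V=25.8379 exercise | (k=7,j=4): S=71.7676, (K−S)⁺=16.3024, hold=16.0741 ⇒ V=16.3024 exercise | (k=7,j=5): S=82.7643, (K−S)⁺=5.3057, hold=6.8009 ⇒ V=6.8009 continue | (k=7,j=6): S=95.4459, (K−S)⁺=0.0000, hold=1.3175 ⇒ V=1.3175 continue | (k=7,j=7): S=110.0707, (K−S)⁺=0.0000, hold=0.0000 ⇒ V=0.0000 continue  boundary S*=71.7676
step 6: (k=6,j=0): S=43.5741, (K−S)⁺=44.4959, hold=44.2676 ⇒ V=44.4959 exercise | (k=6,j=1): S=50.2508, (K−S)⁺=37.8192, hold=37.5909 ⇒ V=37.8192 exercise | (k=6,j=2): S=57.9505, (K−S)⁺=30.1195, hold=29.8912 ⇒ V=30.1195 exercise | (k=6,j=3): S=66.8300, (K−S)⁺=21.2400, hold=21.0117 ⇒ V=21.2400 exercise | (k=6,j=4): S=77.0701, (K−S)⁺=10.9999, hold=11.5179 ⇒ V=11.5179 continue | (k=6,j=5): S=88.8792, (K−S)⁺=0.0000, hold=4.0465 ⇒ V=4.0465 continue | (k=6,j=6): S=102.4978, (K−S)⁺=0.0000, hold=0.6565 ⇒ V=0.6565 continue  boundary S*=66.8300
step 5: (k=5,j=0): S=46.7935, (K−S)⁺=41.2765, hold=41.0482 ⇒ V=41.2765 exercise | (k=5,j=1): S=53.9635, (K−S)⁺=34.1065, hold=33.8782 ⇒ V=34.1065 exercise | (k=5,j=2): S=62.2321, (K−S)⁺=25.8379, hold=25.6096 ⇒ V=25.8379 exercise | (k=5,j=3): S=71.7676, (K−S)⁺=16.3024, hold=16.3326 ⇒ V=16.3326 continue | (k=5,j=4): S=82.7643, (K−S)⁺=5.3057, hold=7.7590 ⇒ V=7.7590 continue | (k=5,j=5): S=95.4459, (K−S)⁺=0.0000, hold=2.3440 ⇒ V=2.3440 continue  boundary S*=62.2321
step 4: (k=4,j=0): S=50.2508, (K−S)⁺=37.8192, hold=37.5909 ⇒ V=37.8192 exercise | (k=4,j=1): S=57.9505, (K−S)⁺=30.1195, hold=29.8912 ⇒ V=30.1195 exercise | (k=4,j=2): S=66.8300, (K−S)⁺=21.2400, hold=21.0268 ⇒ V=21.2400 exercise | (k=4,j=3): S=77.0701, (K−S)⁺=10.9999, hold=12.0112 ⇒ V=12.0112 continue | (k=4,j=4): S=88.8792, (K−S)⁺=0.0000, hold=5.0363 ⇒ V=5.0363 continue  boundary S*=66.8300
step 3: (k=3,j=0): S=53.9635, (K−S)⁺=34.1065, hold=33.8782 ⇒ V=34.1065 exercise | (k=3,j=1): S=62.2321, (K−S)⁺=25.8379, hold=25.6096 ⇒ V=25.8379 exercise | (k=3,j=2): S=71.7676, (K−S)⁺=16.3024, hold=16.5788 ⇒ V=16.5788 continue | (k=3,j=3): S=82.7643, (K−S)⁺=5.3057, hold=8.4988 ⇒ V=8.4988 continue  boundary S*=62.2321
step 2: (k=2,j=0): S=57.9505, (K−S)⁺=30.1195, hold=29.8912 ⇒ V=30.1195 exercise | (k=2,j=1): S=66.8300, (K−S)⁺=21.2400, hold=21.1497 ⇒ V=21.2400 exercise | (k=2,j=2): S=77.0701, (K−S)⁺=10.9999, hold=12.5031 ⇒ V=12.5031 continue  boundary S*=66.8300
step 1: (k=1,j=0): S=62.2321, (K−S)⁺=25.8379, hold=25.6096 ⇒ V=25.8379 exercise | (k=1,j=1): S=71.7676, (K−S)⁺=16.3024, hold=16.8243 ⇒ V=16.8243 continue  boundary S*=62.2321
step 0: (k=0,j=0): S=66.8300, (K−S)⁺=21.2400, hold=21.2722 ⇒ V=21.2722 continue  boundary S*=-

price = 21.2722
boundary = - 62.2321 66.8300 62.2321 66.8300 62.2321 66.8300 71.7676 77.0701
tree:
21.2722
25.8379 16.8243
30.1195 21.2400 12.5031
34.1065 25.8379 16.5788 8.4988
37.8192 30.1195 21.2400 12.0112 5.0363
41.2765 34.1065 25.8379 16.3326 7.7590 2.3440
44.4959 37.8192 30.1195 21.2400 11.5179 4.0465 0.6565
47.4938 41.2765 34.1065 25.8379 16.3024 6.8009 1.3175 0.0000
50.2855 44.4959 37.8192 30.1195 21.2400 10.9999 2.6439 0.0000 0.0000
52.8850 47.4938 41.2765 34.1065 25.8379 16.3024 5.3057 0.0000 0.0000 0.0000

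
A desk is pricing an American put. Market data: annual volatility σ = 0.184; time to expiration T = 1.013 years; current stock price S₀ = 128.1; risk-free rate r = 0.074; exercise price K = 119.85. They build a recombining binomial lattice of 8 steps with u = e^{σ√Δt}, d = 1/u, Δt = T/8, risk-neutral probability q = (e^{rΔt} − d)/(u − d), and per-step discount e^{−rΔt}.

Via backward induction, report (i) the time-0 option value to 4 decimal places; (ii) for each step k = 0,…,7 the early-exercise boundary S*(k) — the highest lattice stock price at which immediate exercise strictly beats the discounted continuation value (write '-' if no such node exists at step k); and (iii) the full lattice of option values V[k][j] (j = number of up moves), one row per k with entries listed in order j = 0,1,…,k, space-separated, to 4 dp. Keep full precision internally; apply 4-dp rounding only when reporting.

price = 3.3890
boundary = - - - 105.2549 98.5841 105.2549 98.5841 105.2549
tree:
3.3890
5.6891 1.6057
9.2716 2.9186 0.5823
14.5951 5.1686 1.1676 0.1238
21.2659 8.8626 2.3001 0.2810 0.0000
27.5139 14.5951 4.4254 0.6382 0.0000 0.0000
33.3660 21.2659 8.2383 1.4492 0.0000 0.0000 0.0000
38.8472 27.5139 14.5951 3.2909 0.0000 0.0000 0.0000 0.0000
43.9810 33.3660 21.2659 7.4729 0.0000 0.0000 0.0000 0.0000 0.0000

params: Δt=0.12662 u=1.06767 d=0.93662 q=0.55548 e^(-rΔt)=0.99067
t_8 payoffs: 43.9810 33.3660 21.2659 7.4729 0.0000 0.0000 0.0000 0.0000 0.0000
t_7: node(7,0) S=81.0028 payoff=38.8472 vs cont=37.7294 → 38.8472 [stop]  node(7,1) S=92.3361 payoff=27.5139 vs cont=26.3962 → 27.5139 [stop]  node(7,2) S=105.2549 payoff=14.5951 vs cont=13.4773 → 14.5951 [stop]  node(7,3) S=119.9813 payoff=0.0000 vs cont=3.2909 → 3.2909 [wait]  node(7,4) S=136.7681 payoff=0.0000 vs cont=0.0000 → 0.0000 [wait]  node(7,5) S=155.9035 payoff=0.0000 vs cont=0.0000 → 0.0000 [wait]  node(7,6) S=177.7162 payoff=0.0000 vs cont=0.0000 → 0.0000 [wait]  node(7,7) S=202.5807 payoff=0.0000 vs cont=0.0000 → 0.0000 [wait]  ⇒ S*(7)=105.2549
t_6: node(6,0) S=86.4840 payoff=33.3660 vs cont=32.2482 → 33.3660 [stop]  node(6,1) S=98.5841 payoff=21.2659 vs cont=20.1481 → 21.2659 [stop]  node(6,2) S=112.3771 payoff=7.4729 vs cont=8.2383 → 8.2383 [wait]  node(6,3) S=128.1000 payoff=0.0000 vs cont=1.4492 → 1.4492 [wait]  node(6,4) S=146.0227 payoff=0.0000 vs cont=0.0000 → 0.0000 [wait]  node(6,5) S=166.4529 payoff=0.0000 vs cont=0.0000 → 0.0000 [wait]  node(6,6) S=189.7416 payoff=0.0000 vs cont=0.0000 → 0.0000 [wait]  ⇒ S*(6)=98.5841
t_5: node(5,0) S=92.3361 payoff=27.5139 vs cont=26.3962 → 27.5139 [stop]  node(5,1) S=105.2549 payoff=14.5951 vs cont=13.8985 → 14.5951 [stop]  node(5,2) S=119.9813 payoff=0.0000 vs cont=4.4254 → 4.4254 [wait]  node(5,3) S=136.7681 payoff=0.0000 vs cont=0.6382 → 0.6382 [wait]  node(5,4) S=155.9035 payoff=0.0000 vs cont=0.0000 → 0.0000 [wait]  node(5,5) S=177.7162 payoff=0.0000 vs cont=0.0000 → 0.0000 [wait]  ⇒ S*(5)=105.2549
t_4: node(4,0) S=98.5841 payoff=21.2659 vs cont=20.1481 → 21.2659 [stop]  node(4,1) S=112.3771 payoff=7.4729 vs cont=8.8626 → 8.8626 [wait]  node(4,2) S=128.1000 payoff=0.0000 vs cont=2.3001 → 2.3001 [wait]  node(4,3) S=146.0227 payoff=0.0000 vs cont=0.2810 → 0.2810 [wait]  node(4,4) S=166.4529 payoff=0.0000 vs cont=0.0000 → 0.0000 [wait]  ⇒ S*(4)=98.5841
t_3: node(3,0) S=105.2549 payoff=14.5951 vs cont=14.2421 → 14.5951 [stop]  node(3,1) S=119.9813 payoff=0.0000 vs cont=5.1686 → 5.1686 [wait]  node(3,2) S=136.7681 payoff=0.0000 vs cont=1.1676 → 1.1676 [wait]  node(3,3) S=155.9035 payoff=0.0000 vs cont=0.1238 → 0.1238 [wait]  ⇒ S*(3)=105.2549
t_2: node(2,0) S=112.3771 payoff=7.4729 vs cont=9.2716 → 9.2716 [wait]  node(2,1) S=128.1000 payoff=0.0000 vs cont=2.9186 → 2.9186 [wait]  node(2,2) S=146.0227 payoff=0.0000 vs cont=0.5823 → 0.5823 [wait]  ⇒ S*(2)=-
t_1: node(1,0) S=119.9813 payoff=0.0000 vs cont=5.6891 → 5.6891 [wait]  node(1,1) S=136.7681 payoff=0.0000 vs cont=1.6057 → 1.6057 [wait]  ⇒ S*(1)=-
t_0: node(0,0) S=128.1000 payoff=0.0000 vs cont=3.3890 → 3.3890 [wait]  ⇒ S*(0)=-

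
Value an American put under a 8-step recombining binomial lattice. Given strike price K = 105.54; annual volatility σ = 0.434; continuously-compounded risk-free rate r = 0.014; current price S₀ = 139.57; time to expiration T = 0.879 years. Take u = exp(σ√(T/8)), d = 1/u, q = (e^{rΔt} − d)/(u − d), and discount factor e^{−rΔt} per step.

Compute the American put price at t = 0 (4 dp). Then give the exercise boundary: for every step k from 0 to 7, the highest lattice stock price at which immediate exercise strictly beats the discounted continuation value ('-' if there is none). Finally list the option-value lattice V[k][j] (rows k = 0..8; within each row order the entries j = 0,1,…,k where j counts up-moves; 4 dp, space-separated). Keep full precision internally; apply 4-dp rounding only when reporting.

price = 6.3885
boundary = - - - - - 67.9837 78.5023 90.6483
tree:
6.3885
9.6675 2.7033
14.2867 4.4783 0.7060
20.5073 7.3026 1.3008 0.0361
28.3895 11.6658 2.3951 0.0682 0.0000
37.5563 18.1218 4.4072 0.1288 0.0000 0.0000
46.6655 27.0377 8.1041 0.2431 0.0000 0.0000 0.0000
54.5541 37.5563 14.8917 0.4590 0.0000 0.0000 0.0000 0.0000
61.3858 46.6655 27.0377 0.8664 0.0000 0.0000 0.0000 0.0000 0.0000

Δt=0.10988  u=1.15472  d=0.86601  q=0.46943  discount=0.99846
step 8 (expiry): payoffs max(K−S,0) = 61.3858 46.6655 27.0377 0.8664 0.0000 0.0000 0.0000 0.0000 0.0000
step 7: (k=7,j=0): S=50.9859, (K−S)⁺=54.5541, hold=54.3919 ⇒ V=54.5541 exercise | (k=7,j=1): S=67.9837, (K−S)⁺=37.5563, hold=37.3941 ⇒ V=37.5563 exercise | (k=7,j=2): S=90.6483, (K−S)⁺=14.8917, hold=14.7295 ⇒ V=14.8917 exercise | (k=7,j=3): S=120.8689, (K−S)⁺=0.0000, hold=0.4590 ⇒ V=0.4590 continue | (k=7,j=4): S=161.1646, (K−S)⁺=0.0000, hold=0.0000 ⇒ V=0.0000 continue | (k=7,j=5): S=214.8941, (K−S)⁺=0.0000, hold=0.0000 ⇒ V=0.0000 continue | (k=7,j=6): S=286.5362, (K−S)⁺=0.0000, hold=0.0000 ⇒ V=0.0000 continue | (k=7,j=7): S=382.0625, (K−S)⁺=0.0000, hold=0.0000 ⇒ V=0.0000 continue  boundary S*=90.6483
step 6: (k=6,j=0): S=58.8745, (K−S)⁺=46.6655, hold=46.5033 ⇒ V=46.6655 exercise | (k=6,j=1): S=78.5023, (K−S)⁺=27.0377, hold=26.8755 ⇒ V=27.0377 exercise | (k=6,j=2): S=104.6736, (K−S)⁺=0.8664, hold=8.1041 ⇒ V=8.1041 continue | (k=6,j=3): S=139.5700, (K−S)⁺=0.0000, hold=0.2431 ⇒ V=0.2431 continue | (k=6,j=4): S=186.1003, (K−S)⁺=0.0000, hold=0.0000 ⇒ V=0.0000 continue | (k=6,j=5): S=248.1430, (K−S)⁺=0.0000, hold=0.0000 ⇒ V=0.0000 continue | (k=6,j=6): S=330.8697, (K−S)⁺=0.0000, hold=0.0000 ⇒ V=0.0000 continue  boundary S*=78.5023
step 5: (k=5,j=0): S=67.9837, (K−S)⁺=37.5563, hold=37.3941 ⇒ V=37.5563 exercise | (k=5,j=1): S=90.6483, (K−S)⁺=14.8917, hold=18.1218 ⇒ V=18.1218 continue | (k=5,j=2): S=120.8689, (K−S)⁺=0.0000, hold=4.4072 ⇒ V=4.4072 continue | (k=5,j=3): S=161.1646, (K−S)⁺=0.0000, hold=0.1288 ⇒ V=0.1288 continue | (k=5,j=4): S=214.8941, (K−S)⁺=0.0000, hold=0.0000 ⇒ V=0.0000 continue | (k=5,j=5): S=286.5362, (K−S)⁺=0.0000, hold=0.0000 ⇒ V=0.0000 continue  boundary S*=67.9837
step 4: (k=4,j=0): S=78.5023, (K−S)⁺=27.0377, hold=28.3895 ⇒ V=28.3895 continue | (k=4,j=1): S=104.6736, (K−S)⁺=0.8664, hold=11.6658 ⇒ V=11.6658 continue | (k=4,j=2): S=139.5700, (K−S)⁺=0.0000, hold=2.3951 ⇒ V=2.3951 continue | (k=4,j=3): S=186.1003, (K−S)⁺=0.0000, hold=0.0682 ⇒ V=0.0682 continue | (k=4,j=4): S=248.1430, (K−S)⁺=0.0000, hold=0.0000 ⇒ V=0.0000 continue  boundary S*=-
step 3: (k=3,j=0): S=90.6483, (K−S)⁺=14.8917, hold=20.5073 ⇒ V=20.5073 continue | (k=3,j=1): S=120.8689, (K−S)⁺=0.0000, hold=7.3026 ⇒ V=7.3026 continue | (k=3,j=2): S=161.1646, (K−S)⁺=0.0000, hold=1.3008 ⇒ V=1.3008 continue | (k=3,j=3): S=214.8941, (K−S)⁺=0.0000, hold=0.0361 ⇒ V=0.0361 continue  boundary S*=-
step 2: (k=2,j=0): S=104.6736, (K−S)⁺=0.8664, hold=14.2867 ⇒ V=14.2867 continue | (k=2,j=1): S=139.5700, (K−S)⁺=0.0000, hold=4.4783 ⇒ V=4.4783 continue | (k=2,j=2): S=186.1003, (K−S)⁺=0.0000, hold=0.7060 ⇒ V=0.7060 continue  boundary S*=-
step 1: (k=1,j=0): S=120.8689, (K−S)⁺=0.0000, hold=9.6675 ⇒ V=9.6675 continue | (k=1,j=1): S=161.1646, (K−S)⁺=0.0000, hold=2.7033 ⇒ V=2.7033 continue  boundary S*=-
step 0: (k=0,j=0): S=139.5700, (K−S)⁺=0.0000, hold=6.3885 ⇒ V=6.3885 continue  boundary S*=-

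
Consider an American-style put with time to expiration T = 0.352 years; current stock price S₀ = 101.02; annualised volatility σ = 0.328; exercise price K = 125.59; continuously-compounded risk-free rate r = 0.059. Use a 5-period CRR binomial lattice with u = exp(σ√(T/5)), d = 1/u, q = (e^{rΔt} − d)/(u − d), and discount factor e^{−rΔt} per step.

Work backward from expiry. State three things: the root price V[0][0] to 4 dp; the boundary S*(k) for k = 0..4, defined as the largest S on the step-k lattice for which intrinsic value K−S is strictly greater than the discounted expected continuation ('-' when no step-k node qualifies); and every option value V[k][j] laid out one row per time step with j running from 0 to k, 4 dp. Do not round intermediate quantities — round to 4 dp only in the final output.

Δt=0.07040  u=1.09093  d=0.91665  q=0.50214  discount=0.99586
step 5 (expiry): payoffs max(K−S,0) = 60.2126 47.7828 32.9899 15.3845 0.0000 0.0000
step 4: (k=4,j=0): S=71.3221, (K−S)⁺=54.2679, hold=53.7474 ⇒ V=54.2679 exercise | (k=4,j=1): S=84.8820, (K−S)⁺=40.7080, hold=40.1874 ⇒ V=40.7080 exercise | (k=4,j=2): S=101.0200, (K−S)⁺=24.5700, hold=24.0494 ⇒ V=24.5700 exercise | (k=4,j=3): S=120.2262, (K−S)⁺=5.3638, hold=7.6276 ⇒ V=7.6276 continue | (k=4,j=4): S=143.0839, (K−S)⁺=0.0000, hold=0.0000 ⇒ V=0.0000 continue  boundary S*=101.0200
step 3: (k=3,j=0): S=77.8072, (K−S)⁺=47.7828, hold=47.2622 ⇒ V=47.7828 exercise | (k=3,j=1): S=92.6001, (K−S)⁺=32.9899, hold=32.4693 ⇒ V=32.9899 exercise | (k=3,j=2): S=110.2055, (K−S)⁺=15.3845, hold=15.9960 ⇒ V=15.9960 continue | (k=3,j=3): S=131.1581, (K−S)⁺=0.0000, hold=3.7817 ⇒ V=3.7817 continue  boundary S*=92.6001
step 2: (k=2,j=0): S=84.8820, (K−S)⁺=40.7080, hold=40.1874 ⇒ V=40.7080 exercise | (k=2,j=1): S=101.0200, (K−S)⁺=24.5700, hold=24.3552 ⇒ V=24.5700 exercise | (k=2,j=2): S=120.2262, (K−S)⁺=5.3638, hold=9.8218 ⇒ V=9.8218 continue  boundary S*=101.0200
step 1: (k=1,j=0): S=92.6001, (K−S)⁺=32.9899, hold=32.4693 ⇒ V=32.9899 exercise | (k=1,j=1): S=110.2055, (K−S)⁺=15.3845, hold=17.0932 ⇒ V=17.0932 continue  boundary S*=92.6001
step 0: (k=0,j=0): S=101.0200, (K−S)⁺=24.5700, hold=24.9039 ⇒ V=24.9039 continue  boundary S*=-

price = 24.9039
boundary = - 92.6001 101.0200 92.6001 101.0200
tree:
24.9039
32.9899 17.0932
40.7080 24.5700 9.8218
47.7828 32.9899 15.9960 3.7817
54.2679 40.7080 24.5700 7.6276 0.0000
60.2126 47.7828 32.9899 15.3845 0.0000 0.0000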